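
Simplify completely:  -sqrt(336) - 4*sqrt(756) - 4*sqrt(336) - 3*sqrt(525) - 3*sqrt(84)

sqrt(336) = 4*sqrt(21); 4*sqrt(756) = 24*sqrt(21); 4*sqrt(336) = 16*sqrt(21); 3*sqrt(525) = 15*sqrt(21); 3*sqrt(84) = 6*sqrt(21)
Combine: (-4 - 24 - 16 - 15 - 6)·sqrt(21) = -65*sqrt(21)

-65*sqrt(21)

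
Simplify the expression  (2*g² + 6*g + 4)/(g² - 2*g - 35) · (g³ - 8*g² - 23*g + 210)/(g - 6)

Factor: 2*g² + 6*g + 4 = 2·(g + 1)·(g + 2);  g² - 2*g - 35 = (g + 5)·(g - 7);  g³ - 8*g² - 23*g + 210 = (g + 5)·(g - 7)·(g - 6)
Cancel the common factors (g - 7), (g - 6), (g + 5).

2*g² + 6*g + 4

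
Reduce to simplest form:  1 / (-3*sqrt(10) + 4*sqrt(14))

(3*sqrt(10) + 4*sqrt(14))/134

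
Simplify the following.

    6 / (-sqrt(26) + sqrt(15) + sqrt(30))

Group as (sqrt(15) + sqrt(30)) - sqrt(26); multiply by (sqrt(15) + sqrt(30)) + sqrt(26), then rationalise the remaining surd.

(-114*sqrt(26) + 66*sqrt(30) + 246*sqrt(15) + 360*sqrt(13))/1439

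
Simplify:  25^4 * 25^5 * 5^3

25^4 = 5^8; 25^5 = 5^10; 5^3 = 5^3
Combine exponents: 5^21

5^21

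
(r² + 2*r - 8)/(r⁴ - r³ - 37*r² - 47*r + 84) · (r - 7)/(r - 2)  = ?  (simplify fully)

1/(r² + 2*r - 3)

Factor: r² + 2*r - 8 = (r + 4)·(r - 2);  r⁴ - r³ - 37*r² - 47*r + 84 = (r - 7)·(r + 3)·(r - 1)·(r + 4)
Cancel the common factors (r - 2), (r - 7), (r + 4).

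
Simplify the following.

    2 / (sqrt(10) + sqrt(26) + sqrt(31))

Group as (sqrt(10) + sqrt(26)) + sqrt(31); multiply by (sqrt(10) + sqrt(26)) - sqrt(31), then rationalise the remaining surd.

(-8*sqrt(2015) + 10*sqrt(31) + 30*sqrt(26) + 94*sqrt(10))/1015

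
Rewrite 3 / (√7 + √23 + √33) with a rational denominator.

(-6*√5313 - 9*√33 + 51*√23 + 147*√7)/635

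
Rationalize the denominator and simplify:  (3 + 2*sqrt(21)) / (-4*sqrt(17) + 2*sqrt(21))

Multiply numerator and denominator by 2*sqrt(21) + 4*sqrt(17).
Denominator becomes -188; numerator becomes 6*sqrt(21) + 12*sqrt(17) + 84 + 8*sqrt(357).

(-4*sqrt(357) - 42 - 6*sqrt(17) - 3*sqrt(21))/94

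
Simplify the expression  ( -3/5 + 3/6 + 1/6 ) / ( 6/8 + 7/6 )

4/115

Numerator: -3/5 + 3/6 + 1/6 = 1/15
Denominator: 6/8 + 7/6 = 23/12
Divide: (1/15) · (12/23) = 4/115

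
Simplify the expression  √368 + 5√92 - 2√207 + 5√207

23*√23

√368 = 4*√23; 5√92 = 10*√23; 2√207 = 6*√23; 5√207 = 15*√23
Combine: (4 + 10 - 6 + 15)·√23 = 23*√23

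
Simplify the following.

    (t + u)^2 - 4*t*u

(t - u)^2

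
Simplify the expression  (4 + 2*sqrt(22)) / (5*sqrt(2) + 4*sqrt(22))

(-10*sqrt(11) - 10*sqrt(2) + 8*sqrt(22) + 88)/151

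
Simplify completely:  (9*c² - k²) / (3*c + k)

3*c - k

Factor (3*c)^2 - k^2 and cancel (3*c + k).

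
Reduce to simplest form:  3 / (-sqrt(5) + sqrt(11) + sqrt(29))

Group as (sqrt(11) + sqrt(29)) - sqrt(5); multiply by (sqrt(11) + sqrt(29)) + sqrt(5), then rationalise the remaining surd.

(-35*sqrt(5) - 13*sqrt(29) + 23*sqrt(11) + 2*sqrt(1595))/17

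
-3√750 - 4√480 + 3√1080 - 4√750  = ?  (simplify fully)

3√750 = 15*√30; 4√480 = 16*√30; 3√1080 = 18*√30; 4√750 = 20*√30
Combine: (-15 - 16 + 18 - 20)·√30 = -33*√30

-33*√30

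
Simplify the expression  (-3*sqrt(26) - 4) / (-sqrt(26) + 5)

Multiply numerator and denominator by 5 + sqrt(26).
Denominator becomes -1; numerator becomes -98 - 19*sqrt(26).

19*sqrt(26) + 98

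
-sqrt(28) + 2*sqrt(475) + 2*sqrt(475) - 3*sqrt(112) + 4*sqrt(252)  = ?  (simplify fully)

10*sqrt(7) + 20*sqrt(19)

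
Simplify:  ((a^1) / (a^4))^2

a^(-6)

Inside the bracket: (a^-3)
Raise to the power 2: (a^-6)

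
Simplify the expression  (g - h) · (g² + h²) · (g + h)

g⁴ - h⁴

Telescope via difference of squares: (g+h)(g-h) = g² - h², then repeat with the next factor.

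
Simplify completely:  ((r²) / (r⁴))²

r^(-4)

Inside the bracket: (r^-2)
Raise to the power 2: (r^-4)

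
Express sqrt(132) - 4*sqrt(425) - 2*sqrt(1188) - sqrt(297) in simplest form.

sqrt(132) = 2*sqrt(33); 4*sqrt(425) = 20*sqrt(17); 2*sqrt(1188) = 12*sqrt(33); sqrt(297) = 3*sqrt(33)

-20*sqrt(17) - 13*sqrt(33)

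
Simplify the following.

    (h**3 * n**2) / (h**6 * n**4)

Quotient: (h**-3) * (n**-2)

1/(h**3*n**2)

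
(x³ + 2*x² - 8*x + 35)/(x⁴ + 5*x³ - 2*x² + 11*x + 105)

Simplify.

1/(x + 3)

Factor: x³ + 2*x² - 8*x + 35 = (x² - 3*x + 7)·(x + 5);  x⁴ + 5*x³ - 2*x² + 11*x + 105 = (x + 5)·(x² - 3*x + 7)·(x + 3)
Cancel the common factors (x² - 3*x + 7), (x + 5).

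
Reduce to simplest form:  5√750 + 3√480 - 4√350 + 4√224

5√750 = 25*√30; 3√480 = 12*√30; 4√350 = 20*√14; 4√224 = 16*√14

-4*√14 + 37*√30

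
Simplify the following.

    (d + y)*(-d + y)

-d^2 + y^2

Difference of squares with P = y, Q = d.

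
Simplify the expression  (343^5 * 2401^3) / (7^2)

343^5 = 7^15; 2401^3 = 7^12; 7^2 = 7^2
Combine exponents: 7^25

7^25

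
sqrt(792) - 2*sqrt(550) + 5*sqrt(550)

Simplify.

sqrt(792) = 6*sqrt(22); 2*sqrt(550) = 10*sqrt(22); 5*sqrt(550) = 25*sqrt(22)
Combine: (6 - 10 + 25)·sqrt(22) = 21*sqrt(22)

21*sqrt(22)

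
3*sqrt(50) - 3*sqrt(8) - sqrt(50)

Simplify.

3*sqrt(50) = 15*sqrt(2); 3*sqrt(8) = 6*sqrt(2); sqrt(50) = 5*sqrt(2)
Combine: (15 - 6 - 5)·sqrt(2) = 4*sqrt(2)

4*sqrt(2)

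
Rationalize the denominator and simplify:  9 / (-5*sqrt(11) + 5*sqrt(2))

Multiply numerator and denominator by 5*sqrt(2) + 5*sqrt(11).
Denominator becomes -225; numerator becomes 45*sqrt(2) + 45*sqrt(11).

(-sqrt(11) - sqrt(2))/5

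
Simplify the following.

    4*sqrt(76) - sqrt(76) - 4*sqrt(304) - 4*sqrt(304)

4*sqrt(76) = 8*sqrt(19); sqrt(76) = 2*sqrt(19); 4*sqrt(304) = 16*sqrt(19); 4*sqrt(304) = 16*sqrt(19)
Combine: (8 - 2 - 16 - 16)·sqrt(19) = -26*sqrt(19)

-26*sqrt(19)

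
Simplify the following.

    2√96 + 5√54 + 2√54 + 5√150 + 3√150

2√96 = 8*√6; 5√54 = 15*√6; 2√54 = 6*√6; 5√150 = 25*√6; 3√150 = 15*√6
Combine: (8 + 15 + 6 + 25 + 15)·√6 = 69*√6

69*√6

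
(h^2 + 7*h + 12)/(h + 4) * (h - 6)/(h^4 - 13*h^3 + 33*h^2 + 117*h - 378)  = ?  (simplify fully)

1/(h^2 - 10*h + 21)

Factor: h^2 + 7*h + 12 = (h + 3)*(h + 4);  h^4 - 13*h^3 + 33*h^2 + 117*h - 378 = (h - 3)*(h - 6)*(h - 7)*(h + 3)
Cancel the common factors (h - 6), (h + 4), (h + 3).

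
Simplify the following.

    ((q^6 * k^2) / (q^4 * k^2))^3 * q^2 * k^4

k^4*q^8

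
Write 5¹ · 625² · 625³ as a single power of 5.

5¹ = 5^1; 625² = 5^8; 625³ = 5^12
Combine exponents: 5^21

5^21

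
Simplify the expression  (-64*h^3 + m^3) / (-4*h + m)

16*h^2 + 4*h*m + m^2

m^3 - (4*h)^3 = (-4*h + m)(16*h^2 + 4*h*m + m^2).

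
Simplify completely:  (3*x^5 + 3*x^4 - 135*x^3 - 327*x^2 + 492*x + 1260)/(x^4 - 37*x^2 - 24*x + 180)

Factor: 3*x^5 + 3*x^4 - 135*x^3 - 327*x^2 + 492*x + 1260 = 3*(x + 2)*(x - 7)*(x + 3)*(x + 5)*(x - 2);  x^4 - 37*x^2 - 24*x + 180 = (x - 2)*(x + 5)*(x + 3)*(x - 6)
Cancel the common factors (x + 3), (x + 5), (x - 2).

(3*x^2 - 15*x - 42)/(x - 6)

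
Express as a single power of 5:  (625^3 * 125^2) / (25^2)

5^14

625^3 = 5^12; 125^2 = 5^6; 25^2 = 5^4
Combine exponents: 5^14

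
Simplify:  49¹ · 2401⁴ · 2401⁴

49¹ = 7^2; 2401⁴ = 7^16; 2401⁴ = 7^16
Combine exponents: 7^34

7^34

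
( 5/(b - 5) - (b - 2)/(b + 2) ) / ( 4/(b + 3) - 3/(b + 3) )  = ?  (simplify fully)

Numerator: 5/(b - 5) - (b - 2)/(b + 2) = (-b^2 + 12*b)/(b^2 - 3*b - 10)
Denominator: 4/(b + 3) - 3/(b + 3) = 1/(b + 3)
Divide: ((-b^2 + 12*b)/(b^2 - 3*b - 10)) · (b + 3) = (-b^3 + 9*b^2 + 36*b)/(b^2 - 3*b - 10)

(-b^3 + 9*b^2 + 36*b)/(b^2 - 3*b - 10)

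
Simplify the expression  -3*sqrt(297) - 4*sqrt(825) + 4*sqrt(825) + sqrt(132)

-7*sqrt(33)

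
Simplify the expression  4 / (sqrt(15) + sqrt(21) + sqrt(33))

Group as (sqrt(21) + sqrt(33)) + sqrt(15); multiply by (sqrt(21) + sqrt(33)) - sqrt(15), then rationalise the remaining surd.

(-8*sqrt(1155) + 4*sqrt(33) + 36*sqrt(21) + 52*sqrt(15))/417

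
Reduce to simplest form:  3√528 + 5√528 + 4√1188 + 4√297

3√528 = 12*√33; 5√528 = 20*√33; 4√1188 = 24*√33; 4√297 = 12*√33
Combine: (12 + 20 + 24 + 12)·√33 = 68*√33

68*√33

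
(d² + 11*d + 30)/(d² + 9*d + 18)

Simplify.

(d + 5)/(d + 3)

Factor: d² + 11*d + 30 = (d + 6)·(d + 5);  d² + 9*d + 18 = (d + 3)·(d + 6)
Cancel the common factor (d + 6).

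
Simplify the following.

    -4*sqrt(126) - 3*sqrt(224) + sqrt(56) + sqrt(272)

4*sqrt(126) = 12*sqrt(14); 3*sqrt(224) = 12*sqrt(14); sqrt(56) = 2*sqrt(14); sqrt(272) = 4*sqrt(17)

-22*sqrt(14) + 4*sqrt(17)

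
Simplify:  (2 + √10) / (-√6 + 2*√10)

(√6 + √15 + 2*√10 + 10)/17

Multiply numerator and denominator by √6 + 2*√10.
Denominator becomes 34; numerator becomes 2*√6 + 2*√15 + 4*√10 + 20.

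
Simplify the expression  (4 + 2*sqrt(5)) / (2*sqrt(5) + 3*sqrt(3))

(-20 - 8*sqrt(5) + 12*sqrt(3) + 6*sqrt(15))/7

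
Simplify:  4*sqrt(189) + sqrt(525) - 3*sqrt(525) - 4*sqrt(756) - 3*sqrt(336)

4*sqrt(189) = 12*sqrt(21); sqrt(525) = 5*sqrt(21); 3*sqrt(525) = 15*sqrt(21); 4*sqrt(756) = 24*sqrt(21); 3*sqrt(336) = 12*sqrt(21)
Combine: (12 + 5 - 15 - 24 - 12)·sqrt(21) = -34*sqrt(21)

-34*sqrt(21)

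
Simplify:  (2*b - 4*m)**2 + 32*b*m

Expanding gives 4*b**2 + 16*b*m + 16*m**2, a perfect square.

4*(b + 2*m)**2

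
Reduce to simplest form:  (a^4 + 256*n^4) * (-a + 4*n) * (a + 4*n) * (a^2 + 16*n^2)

-a^8 + 65536*n^8

Telescope via difference of squares: ((4*n)+a)((4*n)-a) = -a^2 + 16*n^2, then repeat with the next factor.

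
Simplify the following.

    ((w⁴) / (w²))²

w⁴

Inside the bracket: w²
Raise to the power 2: w⁴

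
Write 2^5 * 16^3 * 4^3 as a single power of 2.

2^5 = 2^5; 16^3 = 2^12; 4^3 = 2^6
Combine exponents: 2^23

2^23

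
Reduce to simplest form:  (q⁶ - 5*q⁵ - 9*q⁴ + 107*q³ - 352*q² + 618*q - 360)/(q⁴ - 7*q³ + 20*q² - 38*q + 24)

q² + 2*q - 15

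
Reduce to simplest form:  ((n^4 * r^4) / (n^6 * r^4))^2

Inside the bracket: (n^-2)
Raise to the power 2: (n^-4)

n^(-4)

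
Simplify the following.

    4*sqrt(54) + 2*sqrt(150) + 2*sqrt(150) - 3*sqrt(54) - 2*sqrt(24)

4*sqrt(54) = 12*sqrt(6); 2*sqrt(150) = 10*sqrt(6); 2*sqrt(150) = 10*sqrt(6); 3*sqrt(54) = 9*sqrt(6); 2*sqrt(24) = 4*sqrt(6)
Combine: (12 + 10 + 10 - 9 - 4)·sqrt(6) = 19*sqrt(6)

19*sqrt(6)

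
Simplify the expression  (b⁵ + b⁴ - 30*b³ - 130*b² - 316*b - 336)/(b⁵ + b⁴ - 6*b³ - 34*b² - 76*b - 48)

(b² - 3*b - 28)/(b² - 3*b - 4)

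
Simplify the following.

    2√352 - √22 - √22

6*√22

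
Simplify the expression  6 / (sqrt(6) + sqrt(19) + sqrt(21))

(-9*sqrt(266) + 6*sqrt(21) + 12*sqrt(19) + 51*sqrt(6))/110

Group as (sqrt(6) + sqrt(21)) + sqrt(19); multiply by (sqrt(6) + sqrt(21)) - sqrt(19), then rationalise the remaining surd.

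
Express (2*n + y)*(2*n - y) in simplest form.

4*n^2 - y^2

Product of conjugates: (P+Q)(P-Q) = P^2 - Q^2.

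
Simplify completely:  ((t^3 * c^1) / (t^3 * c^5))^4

Inside the bracket: (c^-4)
Raise to the power 4: (c^-16)

c^(-16)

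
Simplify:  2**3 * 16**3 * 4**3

2**21

2**3 = 2**3; 16**3 = 2**12; 4**3 = 2**6
Combine exponents: 2**21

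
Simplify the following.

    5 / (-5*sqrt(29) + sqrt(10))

Multiply numerator and denominator by sqrt(10) + 5*sqrt(29).
Denominator becomes -715; numerator becomes 5*sqrt(10) + 25*sqrt(29).

(-5*sqrt(29) - sqrt(10))/143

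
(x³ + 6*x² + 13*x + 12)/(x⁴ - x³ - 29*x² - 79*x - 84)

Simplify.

Factor: x³ + 6*x² + 13*x + 12 = (x² + 3*x + 4)·(x + 3);  x⁴ - x³ - 29*x² - 79*x - 84 = (x - 7)·(x² + 3*x + 4)·(x + 3)
Cancel the common factors (x² + 3*x + 4), (x + 3).

1/(x - 7)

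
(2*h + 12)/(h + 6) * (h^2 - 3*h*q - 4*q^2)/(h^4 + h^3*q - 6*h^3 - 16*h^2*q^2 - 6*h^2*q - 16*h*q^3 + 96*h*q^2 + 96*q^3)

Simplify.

2/(h^2 + 4*h*q - 6*h - 24*q)

Factor: 2*h + 12 = 2*(h + 6);  h^2 - 3*h*q - 4*q^2 = (h - 4*q)*(h + q);  h^4 + h^3*q - 6*h^3 - 16*h^2*q^2 - 6*h^2*q - 16*h*q^3 + 96*h*q^2 + 96*q^3 = (h + q)*(h - 6)*(h + 4*q)*(h - 4*q)
Cancel the common factors (h - 4*q), (h + q), (h + 6).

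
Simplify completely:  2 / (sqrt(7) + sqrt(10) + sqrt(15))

(-5*sqrt(42) + sqrt(15) + 6*sqrt(10) + 9*sqrt(7))/69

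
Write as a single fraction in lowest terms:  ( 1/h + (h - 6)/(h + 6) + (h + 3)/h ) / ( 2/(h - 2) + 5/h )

Numerator: 1/h + (h - 6)/(h + 6) + (h + 3)/h = (2*h² + 4*h + 24)/(h² + 6*h)
Denominator: 2/(h - 2) + 5/h = (7*h - 10)/(h² - 2*h)
Divide: ((2*h² + 4*h + 24)/(h² + 6*h)) · ((h² - 2*h)/(7*h - 10)) = (2*h³ + 16*h - 48)/(7*h² + 32*h - 60)

(2*h³ + 16*h - 48)/(7*h² + 32*h - 60)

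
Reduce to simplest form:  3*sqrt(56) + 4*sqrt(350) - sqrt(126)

23*sqrt(14)

3*sqrt(56) = 6*sqrt(14); 4*sqrt(350) = 20*sqrt(14); sqrt(126) = 3*sqrt(14)
Combine: (6 + 20 - 3)·sqrt(14) = 23*sqrt(14)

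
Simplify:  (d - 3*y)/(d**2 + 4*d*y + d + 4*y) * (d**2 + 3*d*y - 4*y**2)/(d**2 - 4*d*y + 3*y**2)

Factor: d**2 + 4*d*y + d + 4*y = (d + 1)*(d + 4*y);  d**2 + 3*d*y - 4*y**2 = (d + 4*y)*(d - y);  d**2 - 4*d*y + 3*y**2 = (d - 3*y)*(d - y)
Cancel the common factors (d + 4*y), (d - 3*y), (d - y).

1/(d + 1)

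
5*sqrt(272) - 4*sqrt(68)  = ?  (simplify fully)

12*sqrt(17)

5*sqrt(272) = 20*sqrt(17); 4*sqrt(68) = 8*sqrt(17)
Combine: (20 - 8)·sqrt(17) = 12*sqrt(17)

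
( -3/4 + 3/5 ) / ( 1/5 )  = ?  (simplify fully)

-3/4

Numerator: -3/4 + 3/5 = -3/20
Denominator: 1/5 = 1/5
Divide: (-3/20) · (5) = -3/4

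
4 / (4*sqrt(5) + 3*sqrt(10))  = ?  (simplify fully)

(-8*sqrt(5) + 6*sqrt(10))/5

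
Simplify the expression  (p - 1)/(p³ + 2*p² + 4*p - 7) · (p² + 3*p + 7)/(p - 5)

Factor: p³ + 2*p² + 4*p - 7 = (p² + 3*p + 7)·(p - 1)
Cancel the common factors (p² + 3*p + 7), (p - 1).

1/(p - 5)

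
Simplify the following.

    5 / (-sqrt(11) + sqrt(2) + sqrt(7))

(5*sqrt(11) + 15*sqrt(7) + 40*sqrt(2) + 5*sqrt(154))/26

Group as (sqrt(2) + sqrt(7)) - sqrt(11); multiply by (sqrt(2) + sqrt(7)) + sqrt(11), then rationalise the remaining surd.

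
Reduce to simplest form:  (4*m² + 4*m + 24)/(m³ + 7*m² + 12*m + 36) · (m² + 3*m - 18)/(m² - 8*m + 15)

4/(m - 5)

Factor: 4*m² + 4*m + 24 = 4·(m² + m + 6);  m³ + 7*m² + 12*m + 36 = (m + 6)·(m² + m + 6);  m² + 3*m - 18 = (m - 3)·(m + 6);  m² - 8*m + 15 = (m - 3)·(m - 5)
Cancel the common factors (m² + m + 6), (m - 3), (m + 6).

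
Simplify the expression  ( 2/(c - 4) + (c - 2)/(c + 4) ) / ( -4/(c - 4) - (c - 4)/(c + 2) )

(-c^3 + 2*c^2 - 8*c - 32)/(c^3 + 8*c + 96)

Numerator: 2/(c - 4) + (c - 2)/(c + 4) = (c^2 - 4*c + 16)/(c^2 - 16)
Denominator: -4/(c - 4) - (c - 4)/(c + 2) = (-c^2 + 4*c - 24)/(c^2 - 2*c - 8)
Divide: ((c^2 - 4*c + 16)/(c^2 - 16)) · ((c^2 - 2*c - 8)/(-c^2 + 4*c - 24)) = (-c^3 + 2*c^2 - 8*c - 32)/(c^3 + 8*c + 96)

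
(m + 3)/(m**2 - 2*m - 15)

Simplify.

Factor: m**2 - 2*m - 15 = (m - 5)*(m + 3)
Cancel the common factor (m + 3).

1/(m - 5)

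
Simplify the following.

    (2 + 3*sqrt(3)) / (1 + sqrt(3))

(-sqrt(3) + 7)/2

Multiply numerator and denominator by -sqrt(3) + 1.
Denominator becomes -2; numerator becomes -7 + sqrt(3).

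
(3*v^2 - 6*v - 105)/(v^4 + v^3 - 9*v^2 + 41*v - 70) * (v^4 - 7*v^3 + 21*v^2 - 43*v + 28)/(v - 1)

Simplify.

Factor: 3*v^2 - 6*v - 105 = 3*(v - 7)*(v + 5);  v^4 + v^3 - 9*v^2 + 41*v - 70 = (v^2 - 2*v + 7)*(v - 2)*(v + 5);  v^4 - 7*v^3 + 21*v^2 - 43*v + 28 = (v^2 - 2*v + 7)*(v - 1)*(v - 4)
Cancel the common factors (v^2 - 2*v + 7), (v - 1), (v + 5).

(3*v^2 - 33*v + 84)/(v - 2)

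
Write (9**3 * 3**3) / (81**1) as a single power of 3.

9**3 = 3**6; 3**3 = 3**3; 81**1 = 3**4
Combine exponents: 3**5

3**5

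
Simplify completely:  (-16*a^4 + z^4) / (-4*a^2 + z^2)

4*a^2 + z^2

Factor z^4 - (2*a)^4 and cancel (-4*a^2 + z^2).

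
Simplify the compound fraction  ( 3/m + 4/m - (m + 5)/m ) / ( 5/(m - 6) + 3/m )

Numerator: 3/m + 4/m - (m + 5)/m = (-m + 2)/m
Denominator: 5/(m - 6) + 3/m = (8*m - 18)/(m^2 - 6*m)
Divide: ((-m + 2)/m) · ((m^2 - 6*m)/(8*m - 18)) = (-m^2 + 8*m - 12)/(8*m - 18)

(-m^2 + 8*m - 12)/(8*m - 18)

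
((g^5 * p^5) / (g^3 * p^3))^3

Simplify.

g^6*p^6

Inside the bracket: g^2 * p^2
Raise to the power 3: g^6 * p^6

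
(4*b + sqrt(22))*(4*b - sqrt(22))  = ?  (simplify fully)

16*b^2 - 22

Difference of squares with P = 4*b, Q = sqrt(22).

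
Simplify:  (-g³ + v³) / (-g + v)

g² + g*v + v²

Apply the difference-of-cubes factorisation and cancel (-g + v).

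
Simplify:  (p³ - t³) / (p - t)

p² + p*t + t²

Factor as (a-b)(a^2+ab+b^2) with a=p, b=t.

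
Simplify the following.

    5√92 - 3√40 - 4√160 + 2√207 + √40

-20*√10 + 16*√23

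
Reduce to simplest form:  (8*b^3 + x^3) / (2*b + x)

Apply the sum-of-cubes factorisation and cancel (2*b + x).

4*b^2 - 2*b*x + x^2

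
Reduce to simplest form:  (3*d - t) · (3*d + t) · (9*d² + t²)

81*d⁴ - t⁴

((3*d)+t)((3*d)-t) = 9*d² - t²; continue pairing.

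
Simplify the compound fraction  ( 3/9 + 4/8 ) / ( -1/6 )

-5

Numerator: 3/9 + 4/8 = 5/6
Denominator: -1/6 = -1/6
Divide: (5/6) · (-6) = -5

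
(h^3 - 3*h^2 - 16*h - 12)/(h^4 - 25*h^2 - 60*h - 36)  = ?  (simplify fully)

1/(h + 3)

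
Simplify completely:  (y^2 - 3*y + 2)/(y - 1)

y - 2

Factor: y^2 - 3*y + 2 = (y - 1)*(y - 2)
Cancel the common factor (y - 1).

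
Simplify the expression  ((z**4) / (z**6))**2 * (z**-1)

Inside the bracket: (z**-2)
Raise to the power 2: (z**-4)
Multiply by (z**-1): add exponents.

z**(-5)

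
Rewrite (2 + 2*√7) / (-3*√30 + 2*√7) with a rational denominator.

(-3*√210 - 3*√30 - 14 - 2*√7)/121

Multiply numerator and denominator by 2*√7 + 3*√30.
Denominator becomes -242; numerator becomes 4*√7 + 28 + 6*√30 + 6*√210.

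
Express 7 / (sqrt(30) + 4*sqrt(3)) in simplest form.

Multiply numerator and denominator by -4*sqrt(3) + sqrt(30).
Denominator becomes -18; numerator becomes -28*sqrt(3) + 7*sqrt(30).

(-7*sqrt(30) + 28*sqrt(3))/18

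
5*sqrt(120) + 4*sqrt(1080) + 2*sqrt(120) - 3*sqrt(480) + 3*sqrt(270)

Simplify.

5*sqrt(120) = 10*sqrt(30); 4*sqrt(1080) = 24*sqrt(30); 2*sqrt(120) = 4*sqrt(30); 3*sqrt(480) = 12*sqrt(30); 3*sqrt(270) = 9*sqrt(30)
Combine: (10 + 24 + 4 - 12 + 9)·sqrt(30) = 35*sqrt(30)

35*sqrt(30)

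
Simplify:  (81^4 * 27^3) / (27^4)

3^13

81^4 = 3^16; 27^3 = 3^9; 27^4 = 3^12
Combine exponents: 3^13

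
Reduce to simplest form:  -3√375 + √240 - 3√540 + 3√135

-20*√15

3√375 = 15*√15; √240 = 4*√15; 3√540 = 18*√15; 3√135 = 9*√15
Combine: (-15 + 4 - 18 + 9)·√15 = -20*√15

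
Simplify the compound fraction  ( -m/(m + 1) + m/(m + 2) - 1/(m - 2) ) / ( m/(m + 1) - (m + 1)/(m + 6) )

(-2*m^3 - 13*m^2 - 8*m - 12)/(4*m^3 - m^2 - 16*m + 4)

Numerator: -m/(m + 1) + m/(m + 2) - 1/(m - 2) = (-2*m^2 - m - 2)/(m^3 + m^2 - 4*m - 4)
Denominator: m/(m + 1) - (m + 1)/(m + 6) = (4*m - 1)/(m^2 + 7*m + 6)
Divide: ((-2*m^2 - m - 2)/(m^3 + m^2 - 4*m - 4)) · ((m^2 + 7*m + 6)/(4*m - 1)) = (-2*m^3 - 13*m^2 - 8*m - 12)/(4*m^3 - m^2 - 16*m + 4)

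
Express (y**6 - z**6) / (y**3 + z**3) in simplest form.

Factor y**6 - z**6 and cancel (y**3 + z**3).

y**3 - z**3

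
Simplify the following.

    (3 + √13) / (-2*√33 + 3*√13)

(-2*√429 - 39 - 6*√33 - 9*√13)/15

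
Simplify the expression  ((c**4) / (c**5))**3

c**(-3)

Inside the bracket: (c**-1)
Raise to the power 3: (c**-3)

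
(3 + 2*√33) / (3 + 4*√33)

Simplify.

(2*√33 + 85)/173

Multiply numerator and denominator by -4*√33 + 3.
Denominator becomes -519; numerator becomes -255 - 6*√33.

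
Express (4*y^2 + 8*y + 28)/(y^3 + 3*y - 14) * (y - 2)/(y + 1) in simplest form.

Factor: 4*y^2 + 8*y + 28 = 4*(y^2 + 2*y + 7);  y^3 + 3*y - 14 = (y - 2)*(y^2 + 2*y + 7)
Cancel the common factors (y^2 + 2*y + 7), (y - 2).

4/(y + 1)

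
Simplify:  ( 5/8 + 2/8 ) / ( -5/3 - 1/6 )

-21/44

Numerator: 5/8 + 2/8 = 7/8
Denominator: -5/3 - 1/6 = -11/6
Divide: (7/8) · (-6/11) = -21/44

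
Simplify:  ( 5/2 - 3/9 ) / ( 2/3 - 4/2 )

-13/8

Numerator: 5/2 - 3/9 = 13/6
Denominator: 2/3 - 4/2 = -4/3
Divide: (13/6) · (-3/4) = -13/8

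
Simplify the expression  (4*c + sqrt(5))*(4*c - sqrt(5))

Difference of squares with P = 4*c, Q = sqrt(5).

16*c^2 - 5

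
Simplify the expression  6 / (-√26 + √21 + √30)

Group as (√21 + √30) - √26; multiply by (√21 + √30) + √26, then rationalise the remaining surd.

(-150*√26 + 102*√30 + 210*√21 + 72*√455)/1895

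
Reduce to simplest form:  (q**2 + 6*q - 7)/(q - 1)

q + 7

Factor: q**2 + 6*q - 7 = (q + 7)*(q - 1)
Cancel the common factor (q - 1).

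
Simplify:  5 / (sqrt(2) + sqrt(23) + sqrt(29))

Group as (sqrt(23) + sqrt(29)) + sqrt(2); multiply by (sqrt(23) + sqrt(29)) - sqrt(2), then rationalise the remaining surd.

(-5*sqrt(1334) - 10*sqrt(29) + 20*sqrt(23) + 125*sqrt(2))/84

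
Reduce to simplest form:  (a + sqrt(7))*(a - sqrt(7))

a**2 - 7

(a)**2 - (sqrt(7))**2 = a**2 - 7.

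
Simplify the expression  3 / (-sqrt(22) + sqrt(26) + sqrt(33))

(-111*sqrt(22) + 45*sqrt(33) + 87*sqrt(26) + 132*sqrt(39))/2063

Group as (sqrt(26) + sqrt(33)) - sqrt(22); multiply by (sqrt(26) + sqrt(33)) + sqrt(22), then rationalise the remaining surd.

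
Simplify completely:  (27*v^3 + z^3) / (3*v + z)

(3*v)^3 + z^3 = (3*v + z)(9*v^2 - 3*v*z + z^2).

9*v^2 - 3*v*z + z^2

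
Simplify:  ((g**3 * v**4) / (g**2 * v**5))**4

Inside the bracket: g**1 * (v**-1)
Raise to the power 4: g**4 * (v**-4)

g**4/v**4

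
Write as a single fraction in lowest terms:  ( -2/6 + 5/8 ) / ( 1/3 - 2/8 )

7/2

Numerator: -2/6 + 5/8 = 7/24
Denominator: 1/3 - 2/8 = 1/12
Divide: (7/24) · (12) = 7/2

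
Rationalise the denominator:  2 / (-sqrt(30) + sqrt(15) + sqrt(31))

(-8*sqrt(30) + 7*sqrt(31) + 23*sqrt(15) + 15*sqrt(62))/401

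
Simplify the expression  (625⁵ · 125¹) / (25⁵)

5^13

625⁵ = 5^20; 125¹ = 5^3; 25⁵ = 5^10
Combine exponents: 5^13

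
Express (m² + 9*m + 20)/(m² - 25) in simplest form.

Factor: m² + 9*m + 20 = (m + 5)·(m + 4);  m² - 25 = (m - 5)·(m + 5)
Cancel the common factor (m + 5).

(m + 4)/(m - 5)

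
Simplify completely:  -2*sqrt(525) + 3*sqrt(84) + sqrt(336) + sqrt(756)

6*sqrt(21)

2*sqrt(525) = 10*sqrt(21); 3*sqrt(84) = 6*sqrt(21); sqrt(336) = 4*sqrt(21); sqrt(756) = 6*sqrt(21)
Combine: (-10 + 6 + 4 + 6)·sqrt(21) = 6*sqrt(21)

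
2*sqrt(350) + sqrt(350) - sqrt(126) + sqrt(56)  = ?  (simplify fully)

2*sqrt(350) = 10*sqrt(14); sqrt(350) = 5*sqrt(14); sqrt(126) = 3*sqrt(14); sqrt(56) = 2*sqrt(14)
Combine: (10 + 5 - 3 + 2)·sqrt(14) = 14*sqrt(14)

14*sqrt(14)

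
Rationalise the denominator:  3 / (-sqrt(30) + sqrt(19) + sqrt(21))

Group as (sqrt(19) + sqrt(21)) - sqrt(30); multiply by (sqrt(19) + sqrt(21)) + sqrt(30), then rationalise the remaining surd.

(-15*sqrt(30) + 42*sqrt(21) + 48*sqrt(19) + 9*sqrt(1330))/748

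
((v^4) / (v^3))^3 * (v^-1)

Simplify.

v^2

Inside the bracket: v^1
Raise to the power 3: v^3
Multiply by (v^-1): add exponents.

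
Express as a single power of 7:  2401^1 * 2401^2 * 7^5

2401^1 = 7^4; 2401^2 = 7^8; 7^5 = 7^5
Combine exponents: 7^17

7^17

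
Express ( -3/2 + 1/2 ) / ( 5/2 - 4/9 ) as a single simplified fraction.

-18/37

Numerator: -3/2 + 1/2 = -1
Denominator: 5/2 - 4/9 = 37/18
Divide: (-1) · (18/37) = -18/37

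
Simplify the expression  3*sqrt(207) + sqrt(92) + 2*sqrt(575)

3*sqrt(207) = 9*sqrt(23); sqrt(92) = 2*sqrt(23); 2*sqrt(575) = 10*sqrt(23)
Combine: (9 + 2 + 10)·sqrt(23) = 21*sqrt(23)

21*sqrt(23)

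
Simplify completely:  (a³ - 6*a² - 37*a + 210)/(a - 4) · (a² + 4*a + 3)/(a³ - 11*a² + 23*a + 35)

(a² + 9*a + 18)/(a - 4)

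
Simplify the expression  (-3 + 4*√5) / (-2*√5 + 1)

(-37 + 2*√5)/19

Multiply numerator and denominator by 1 + 2*√5.
Denominator becomes -19; numerator becomes -2*√5 + 37.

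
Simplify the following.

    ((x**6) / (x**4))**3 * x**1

Inside the bracket: x**2
Raise to the power 3: x**6
Multiply by x**1: add exponents.

x**7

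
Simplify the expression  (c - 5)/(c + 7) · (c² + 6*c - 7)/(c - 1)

Factor: c² + 6*c - 7 = (c - 1)·(c + 7)
Cancel the common factors (c - 1), (c + 7).

c - 5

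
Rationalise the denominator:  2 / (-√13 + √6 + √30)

(-46*√13 - 22*√30 + 74*√6 + 24*√65)/191

Group as (√6 + √30) - √13; multiply by (√6 + √30) + √13, then rationalise the remaining surd.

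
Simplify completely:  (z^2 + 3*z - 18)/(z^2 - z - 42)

Factor: z^2 + 3*z - 18 = (z + 6)*(z - 3);  z^2 - z - 42 = (z + 6)*(z - 7)
Cancel the common factor (z + 6).

(z - 3)/(z - 7)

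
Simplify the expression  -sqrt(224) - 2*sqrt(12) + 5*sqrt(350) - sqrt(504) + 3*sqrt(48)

sqrt(224) = 4*sqrt(14); 2*sqrt(12) = 4*sqrt(3); 5*sqrt(350) = 25*sqrt(14); sqrt(504) = 6*sqrt(14); 3*sqrt(48) = 12*sqrt(3)

8*sqrt(3) + 15*sqrt(14)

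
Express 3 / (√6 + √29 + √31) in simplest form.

Group as (√6 + √31) + √29; multiply by (√6 + √31) - √29, then rationalise the remaining surd.

(-3*√5394 + 6*√31 + 12*√29 + 81*√6)/340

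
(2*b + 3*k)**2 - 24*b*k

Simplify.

Expand the square and combine the 24*b*k term.

(2*b - 3*k)**2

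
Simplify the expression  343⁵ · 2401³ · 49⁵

343⁵ = 7^15; 2401³ = 7^12; 49⁵ = 7^10
Combine exponents: 7^37

7^37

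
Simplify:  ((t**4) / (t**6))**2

t**(-4)

Inside the bracket: (t**-2)
Raise to the power 2: (t**-4)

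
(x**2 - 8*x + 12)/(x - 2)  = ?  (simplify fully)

x - 6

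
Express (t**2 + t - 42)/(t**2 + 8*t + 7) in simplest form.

Factor: t**2 + t - 42 = (t + 7)*(t - 6);  t**2 + 8*t + 7 = (t + 7)*(t + 1)
Cancel the common factor (t + 7).

(t - 6)/(t + 1)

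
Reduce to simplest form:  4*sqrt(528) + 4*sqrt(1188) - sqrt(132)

38*sqrt(33)

4*sqrt(528) = 16*sqrt(33); 4*sqrt(1188) = 24*sqrt(33); sqrt(132) = 2*sqrt(33)
Combine: (16 + 24 - 2)·sqrt(33) = 38*sqrt(33)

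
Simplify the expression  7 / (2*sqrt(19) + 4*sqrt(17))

Multiply numerator and denominator by -4*sqrt(17) + 2*sqrt(19).
Denominator becomes -196; numerator becomes -28*sqrt(17) + 14*sqrt(19).

(-sqrt(19) + 2*sqrt(17))/14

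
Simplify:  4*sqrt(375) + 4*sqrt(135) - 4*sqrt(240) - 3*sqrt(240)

4*sqrt(375) = 20*sqrt(15); 4*sqrt(135) = 12*sqrt(15); 4*sqrt(240) = 16*sqrt(15); 3*sqrt(240) = 12*sqrt(15)
Combine: (20 + 12 - 16 - 12)·sqrt(15) = 4*sqrt(15)

4*sqrt(15)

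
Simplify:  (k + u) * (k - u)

(k+u)(k-u) = k^2 - u^2.

k^2 - u^2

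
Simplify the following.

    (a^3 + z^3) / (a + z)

Apply the sum-of-cubes factorisation and cancel (a + z).

a^2 - a*z + z^2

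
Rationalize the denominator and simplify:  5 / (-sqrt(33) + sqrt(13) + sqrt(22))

(-sqrt(33) + 12*sqrt(22) + 21*sqrt(13) + 11*sqrt(78))/114

Group as (sqrt(13) + sqrt(22)) - sqrt(33); multiply by (sqrt(13) + sqrt(22)) + sqrt(33), then rationalise the remaining surd.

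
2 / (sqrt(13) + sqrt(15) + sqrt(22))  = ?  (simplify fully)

Group as (sqrt(13) + sqrt(22)) + sqrt(15); multiply by (sqrt(13) + sqrt(22)) - sqrt(15), then rationalise the remaining surd.

(-sqrt(4290) + 3*sqrt(22) + 10*sqrt(15) + 12*sqrt(13))/186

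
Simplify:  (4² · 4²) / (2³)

2^5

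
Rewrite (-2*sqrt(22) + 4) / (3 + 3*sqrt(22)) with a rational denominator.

(-16 + 2*sqrt(22))/21

Multiply numerator and denominator by -3*sqrt(22) + 3.
Denominator becomes -189; numerator becomes -18*sqrt(22) + 144.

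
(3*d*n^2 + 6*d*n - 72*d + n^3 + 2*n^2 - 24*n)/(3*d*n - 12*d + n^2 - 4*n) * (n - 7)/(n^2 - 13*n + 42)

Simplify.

Factor: 3*d*n^2 + 6*d*n - 72*d + n^3 + 2*n^2 - 24*n = (n + 6)*(3*d + n)*(n - 4);  3*d*n - 12*d + n^2 - 4*n = (n - 4)*(3*d + n);  n^2 - 13*n + 42 = (n - 7)*(n - 6)
Cancel the common factors (3*d + n), (n - 4), (n - 7).

(n + 6)/(n - 6)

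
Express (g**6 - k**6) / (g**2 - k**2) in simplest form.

g**4 + g**2*k**2 + k**4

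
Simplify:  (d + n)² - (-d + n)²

4*d*n

Only the odd-power cross terms survive.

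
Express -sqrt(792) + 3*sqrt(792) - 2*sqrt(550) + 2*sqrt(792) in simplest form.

14*sqrt(22)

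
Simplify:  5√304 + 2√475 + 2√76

34*√19

5√304 = 20*√19; 2√475 = 10*√19; 2√76 = 4*√19
Combine: (20 + 10 + 4)·√19 = 34*√19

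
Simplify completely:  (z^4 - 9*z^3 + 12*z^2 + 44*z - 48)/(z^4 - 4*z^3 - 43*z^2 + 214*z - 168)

(z + 2)/(z + 7)

Factor: z^4 - 9*z^3 + 12*z^2 + 44*z - 48 = (z - 4)*(z - 1)*(z - 6)*(z + 2);  z^4 - 4*z^3 - 43*z^2 + 214*z - 168 = (z + 7)*(z - 6)*(z - 1)*(z - 4)
Cancel the common factors (z - 1), (z - 4), (z - 6).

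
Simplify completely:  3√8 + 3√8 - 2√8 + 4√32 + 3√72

42*√2

3√8 = 6*√2; 3√8 = 6*√2; 2√8 = 4*√2; 4√32 = 16*√2; 3√72 = 18*√2
Combine: (6 + 6 - 4 + 16 + 18)·√2 = 42*√2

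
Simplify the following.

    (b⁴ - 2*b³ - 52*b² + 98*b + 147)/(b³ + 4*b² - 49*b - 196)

(b² - 2*b - 3)/(b + 4)

Factor: b⁴ - 2*b³ - 52*b² + 98*b + 147 = (b - 3)·(b - 7)·(b + 1)·(b + 7);  b³ + 4*b² - 49*b - 196 = (b + 7)·(b + 4)·(b - 7)
Cancel the common factors (b - 7), (b + 7).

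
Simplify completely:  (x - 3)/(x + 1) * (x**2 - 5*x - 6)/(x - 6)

Factor: x**2 - 5*x - 6 = (x - 6)*(x + 1)
Cancel the common factors (x - 6), (x + 1).

x - 3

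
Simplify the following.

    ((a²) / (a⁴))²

Inside the bracket: (a^-2)
Raise to the power 2: (a^-4)

a^(-4)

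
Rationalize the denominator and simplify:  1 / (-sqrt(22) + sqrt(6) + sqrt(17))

(-sqrt(22) + 11*sqrt(17) + 33*sqrt(6) + 4*sqrt(561))/407

Group as (sqrt(6) + sqrt(17)) - sqrt(22); multiply by (sqrt(6) + sqrt(17)) + sqrt(22), then rationalise the remaining surd.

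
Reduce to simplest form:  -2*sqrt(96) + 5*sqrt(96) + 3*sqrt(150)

2*sqrt(96) = 8*sqrt(6); 5*sqrt(96) = 20*sqrt(6); 3*sqrt(150) = 15*sqrt(6)
Combine: (-8 + 20 + 15)·sqrt(6) = 27*sqrt(6)

27*sqrt(6)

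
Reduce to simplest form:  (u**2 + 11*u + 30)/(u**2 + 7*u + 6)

Factor: u**2 + 11*u + 30 = (u + 6)*(u + 5);  u**2 + 7*u + 6 = (u + 1)*(u + 6)
Cancel the common factor (u + 6).

(u + 5)/(u + 1)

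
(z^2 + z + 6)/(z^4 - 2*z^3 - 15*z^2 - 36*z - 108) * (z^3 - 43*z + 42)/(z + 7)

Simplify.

(z - 1)/(z + 3)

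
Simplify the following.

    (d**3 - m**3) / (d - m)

d**2 + d*m + m**2

Apply the difference-of-cubes factorisation and cancel (d - m).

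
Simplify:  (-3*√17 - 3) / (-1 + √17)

(-27 - 3*√17)/8

Multiply numerator and denominator by -√17 - 1.
Denominator becomes -16; numerator becomes 6*√17 + 54.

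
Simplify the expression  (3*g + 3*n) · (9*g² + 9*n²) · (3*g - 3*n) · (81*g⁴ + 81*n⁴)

6561*g⁸ - 6561*n⁸

((3*g)+(3*n))((3*g)-(3*n)) = 9*g² - 9*n²; continue pairing.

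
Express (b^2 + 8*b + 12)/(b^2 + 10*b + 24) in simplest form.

(b + 2)/(b + 4)

Factor: b^2 + 8*b + 12 = (b + 6)*(b + 2);  b^2 + 10*b + 24 = (b + 6)*(b + 4)
Cancel the common factor (b + 6).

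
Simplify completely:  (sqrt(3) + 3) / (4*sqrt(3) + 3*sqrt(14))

(-4*sqrt(3) - 4 + sqrt(42) + 3*sqrt(14))/26

Multiply numerator and denominator by -3*sqrt(14) + 4*sqrt(3).
Denominator becomes -78; numerator becomes -9*sqrt(14) - 3*sqrt(42) + 12 + 12*sqrt(3).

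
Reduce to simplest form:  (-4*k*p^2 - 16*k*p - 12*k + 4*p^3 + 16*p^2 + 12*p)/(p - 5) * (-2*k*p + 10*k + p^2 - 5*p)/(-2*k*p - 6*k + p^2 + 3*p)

-4*k*p - 4*k + 4*p^2 + 4*p

Factor: -4*k*p^2 - 16*k*p - 12*k + 4*p^3 + 16*p^2 + 12*p = 4*(p + 3)*(p + 1)*(-k + p);  -2*k*p + 10*k + p^2 - 5*p = (-2*k + p)*(p - 5);  -2*k*p - 6*k + p^2 + 3*p = (-2*k + p)*(p + 3)
Cancel the common factors (p + 3), (-2*k + p), (p - 5).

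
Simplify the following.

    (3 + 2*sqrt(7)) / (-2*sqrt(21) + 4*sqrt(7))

(3*sqrt(21) + 6*sqrt(7) + 14*sqrt(3) + 28)/14

Multiply numerator and denominator by 2*sqrt(21) + 4*sqrt(7).
Denominator becomes 28; numerator becomes 6*sqrt(21) + 12*sqrt(7) + 28*sqrt(3) + 56.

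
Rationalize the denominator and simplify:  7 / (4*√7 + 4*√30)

(-7*√7 + 7*√30)/92

Multiply numerator and denominator by -4*√30 + 4*√7.
Denominator becomes -368; numerator becomes -28*√30 + 28*√7.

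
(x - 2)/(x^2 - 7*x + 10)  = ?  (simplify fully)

Factor: x^2 - 7*x + 10 = (x - 2)*(x - 5)
Cancel the common factor (x - 2).

1/(x - 5)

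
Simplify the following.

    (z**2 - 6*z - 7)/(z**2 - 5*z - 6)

(z - 7)/(z - 6)

Factor: z**2 - 6*z - 7 = (z + 1)*(z - 7);  z**2 - 5*z - 6 = (z + 1)*(z - 6)
Cancel the common factor (z + 1).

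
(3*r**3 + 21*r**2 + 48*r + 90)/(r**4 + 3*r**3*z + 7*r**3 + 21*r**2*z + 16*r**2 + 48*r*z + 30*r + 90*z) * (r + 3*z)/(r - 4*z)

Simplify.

-3/(-r + 4*z)

Factor: 3*r**3 + 21*r**2 + 48*r + 90 = 3*(r + 5)*(r**2 + 2*r + 6);  r**4 + 3*r**3*z + 7*r**3 + 21*r**2*z + 16*r**2 + 48*r*z + 30*r + 90*z = (r + 3*z)*(r + 5)*(r**2 + 2*r + 6)
Cancel the common factors (r**2 + 2*r + 6), (r + 5), (r + 3*z).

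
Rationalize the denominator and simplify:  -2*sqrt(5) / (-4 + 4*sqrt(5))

Multiply numerator and denominator by -4*sqrt(5) - 4.
Denominator becomes -64; numerator becomes 8*sqrt(5) + 40.

(-5 - sqrt(5))/8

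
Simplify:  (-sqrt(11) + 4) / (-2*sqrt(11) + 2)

(-3*sqrt(11) + 7)/20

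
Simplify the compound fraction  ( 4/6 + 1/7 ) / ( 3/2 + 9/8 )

Numerator: 4/6 + 1/7 = 17/21
Denominator: 3/2 + 9/8 = 21/8
Divide: (17/21) · (8/21) = 136/441

136/441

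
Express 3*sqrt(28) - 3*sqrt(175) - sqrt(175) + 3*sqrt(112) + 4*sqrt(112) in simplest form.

3*sqrt(28) = 6*sqrt(7); 3*sqrt(175) = 15*sqrt(7); sqrt(175) = 5*sqrt(7); 3*sqrt(112) = 12*sqrt(7); 4*sqrt(112) = 16*sqrt(7)
Combine: (6 - 15 - 5 + 12 + 16)·sqrt(7) = 14*sqrt(7)

14*sqrt(7)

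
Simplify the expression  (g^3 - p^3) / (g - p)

Factor as (a-b)(a^2+ab+b^2) with a=g, b=p.

g^2 + g*p + p^2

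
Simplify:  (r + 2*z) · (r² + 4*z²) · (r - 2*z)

r⁴ - 16*z⁴

(r+(2*z))(r-(2*z)) = r² - 4*z²; continue pairing.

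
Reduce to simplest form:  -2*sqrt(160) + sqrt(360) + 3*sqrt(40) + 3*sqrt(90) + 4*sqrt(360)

37*sqrt(10)

2*sqrt(160) = 8*sqrt(10); sqrt(360) = 6*sqrt(10); 3*sqrt(40) = 6*sqrt(10); 3*sqrt(90) = 9*sqrt(10); 4*sqrt(360) = 24*sqrt(10)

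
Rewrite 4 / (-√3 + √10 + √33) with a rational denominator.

(-13*√10 - 3*√110 + 20*√3 + 10*√33)/35

Group as (√10 + √33) - √3; multiply by (√10 + √33) + √3, then rationalise the remaining surd.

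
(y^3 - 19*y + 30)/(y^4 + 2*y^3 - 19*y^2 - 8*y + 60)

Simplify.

1/(y + 2)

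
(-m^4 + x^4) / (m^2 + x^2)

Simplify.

-m^2 + x^2

Factor x^4 - m^4 and cancel (m^2 + x^2).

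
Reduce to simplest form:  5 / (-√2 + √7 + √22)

Group as (√7 + √22) - √2; multiply by (√7 + √22) + √2, then rationalise the remaining surd.

(-85*√7 - 20*√77 + 135*√2 + 65*√22)/113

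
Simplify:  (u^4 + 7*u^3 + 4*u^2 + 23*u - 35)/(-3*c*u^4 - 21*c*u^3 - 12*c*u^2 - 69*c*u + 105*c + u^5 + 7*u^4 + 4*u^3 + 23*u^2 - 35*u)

1/(-3*c + u)

Factor: u^4 + 7*u^3 + 4*u^2 + 23*u - 35 = (u - 1)*(u + 7)*(u^2 + u + 5);  -3*c*u^4 - 21*c*u^3 - 12*c*u^2 - 69*c*u + 105*c + u^5 + 7*u^4 + 4*u^3 + 23*u^2 - 35*u = (-3*c + u)*(u + 7)*(u^2 + u + 5)*(u - 1)
Cancel the common factors (u^2 + u + 5), (u + 7), (u - 1).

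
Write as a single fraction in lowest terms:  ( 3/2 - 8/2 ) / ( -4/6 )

Numerator: 3/2 - 8/2 = -5/2
Denominator: -4/6 = -2/3
Divide: (-5/2) · (-3/2) = 15/4

15/4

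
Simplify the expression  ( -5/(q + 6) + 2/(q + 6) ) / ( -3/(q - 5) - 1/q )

(3*q² - 15*q)/(4*q² + 19*q - 30)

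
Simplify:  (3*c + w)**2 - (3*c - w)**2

Write as f((3*c),w) - f((3*c),-w) and expand.

12*c*w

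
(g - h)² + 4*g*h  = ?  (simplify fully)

After expansion: g² + 2*g*h + h² — a perfect-square trinomial.

(g + h)²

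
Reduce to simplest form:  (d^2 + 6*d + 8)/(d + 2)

Factor: d^2 + 6*d + 8 = (d + 4)*(d + 2)
Cancel the common factor (d + 2).

d + 4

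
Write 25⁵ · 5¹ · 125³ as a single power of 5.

5^20

25⁵ = 5^10; 5¹ = 5^1; 125³ = 5^9
Combine exponents: 5^20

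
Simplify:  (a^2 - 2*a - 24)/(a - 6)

Factor: a^2 - 2*a - 24 = (a + 4)*(a - 6)
Cancel the common factor (a - 6).

a + 4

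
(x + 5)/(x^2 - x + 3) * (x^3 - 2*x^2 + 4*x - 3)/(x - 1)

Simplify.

Factor: x^3 - 2*x^2 + 4*x - 3 = (x^2 - x + 3)*(x - 1)
Cancel the common factors (x^2 - x + 3), (x - 1).

x + 5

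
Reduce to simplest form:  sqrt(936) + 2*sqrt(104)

sqrt(936) = 6*sqrt(26); 2*sqrt(104) = 4*sqrt(26)
Combine: (6 + 4)·sqrt(26) = 10*sqrt(26)

10*sqrt(26)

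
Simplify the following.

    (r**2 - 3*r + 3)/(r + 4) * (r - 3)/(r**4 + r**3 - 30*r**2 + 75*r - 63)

Factor: r**4 + r**3 - 30*r**2 + 75*r - 63 = (r**2 - 3*r + 3)*(r - 3)*(r + 7)
Cancel the common factors (r**2 - 3*r + 3), (r - 3).

1/(r**2 + 11*r + 28)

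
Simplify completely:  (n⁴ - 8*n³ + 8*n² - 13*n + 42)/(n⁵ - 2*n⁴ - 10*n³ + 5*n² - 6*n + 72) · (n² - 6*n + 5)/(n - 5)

Factor: n⁴ - 8*n³ + 8*n² - 13*n + 42 = (n - 2)·(n - 7)·(n² + n + 3);  n⁵ - 2*n⁴ - 10*n³ + 5*n² - 6*n + 72 = (n² + n + 3)·(n - 4)·(n + 3)·(n - 2);  n² - 6*n + 5 = (n - 1)·(n - 5)
Cancel the common factors (n² + n + 3), (n - 2), (n - 5).

(n² - 8*n + 7)/(n² - n - 12)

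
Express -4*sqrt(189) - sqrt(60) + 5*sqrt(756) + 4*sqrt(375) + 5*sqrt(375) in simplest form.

18*sqrt(21) + 43*sqrt(15)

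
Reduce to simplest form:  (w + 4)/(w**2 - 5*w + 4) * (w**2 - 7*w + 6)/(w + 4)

(w - 6)/(w - 4)

Factor: w**2 - 5*w + 4 = (w - 4)*(w - 1);  w**2 - 7*w + 6 = (w - 1)*(w - 6)
Cancel the common factors (w + 4), (w - 1).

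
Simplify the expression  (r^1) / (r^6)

Quotient: (r^-5)

r^(-5)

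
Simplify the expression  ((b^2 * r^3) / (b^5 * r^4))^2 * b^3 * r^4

Inside the bracket: (b^-3) * (r^-1)
Raise to the power 2: (b^-6) * (r^-2)
Multiply by b^3 * r^4: add exponents.

r^2/b^3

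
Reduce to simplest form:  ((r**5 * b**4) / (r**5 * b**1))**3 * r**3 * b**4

b**13*r**3

Inside the bracket: b**3
Raise to the power 3: b**9
Multiply by r**3 * b**4: add exponents.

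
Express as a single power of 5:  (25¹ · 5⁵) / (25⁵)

5^(-3)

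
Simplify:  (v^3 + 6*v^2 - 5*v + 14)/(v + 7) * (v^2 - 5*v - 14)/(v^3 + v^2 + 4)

v - 7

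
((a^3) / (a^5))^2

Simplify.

Inside the bracket: (a^-2)
Raise to the power 2: (a^-4)

a^(-4)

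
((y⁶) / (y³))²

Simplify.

Inside the bracket: y³
Raise to the power 2: y⁶

y⁶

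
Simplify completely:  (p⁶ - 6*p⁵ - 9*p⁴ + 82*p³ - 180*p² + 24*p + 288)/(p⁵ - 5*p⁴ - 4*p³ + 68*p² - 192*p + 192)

(p² - 5*p - 6)/(p - 4)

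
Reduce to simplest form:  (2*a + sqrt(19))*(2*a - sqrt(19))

4*a^2 - 19

(2*a)^2 - (sqrt(19))^2 = 4*a^2 - 19.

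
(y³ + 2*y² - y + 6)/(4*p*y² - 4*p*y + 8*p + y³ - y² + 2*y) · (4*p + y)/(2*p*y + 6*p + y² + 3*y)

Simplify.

1/(2*p + y)

Factor: y³ + 2*y² - y + 6 = (y² - y + 2)·(y + 3);  4*p*y² - 4*p*y + 8*p + y³ - y² + 2*y = (y² - y + 2)·(4*p + y);  2*p*y + 6*p + y² + 3*y = (2*p + y)·(y + 3)
Cancel the common factors (y² - y + 2), (4*p + y), (y + 3).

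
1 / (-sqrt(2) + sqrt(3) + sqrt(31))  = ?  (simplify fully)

Group as (sqrt(3) + sqrt(31)) - sqrt(2); multiply by (sqrt(3) + sqrt(31)) + sqrt(2), then rationalise the remaining surd.

(-15*sqrt(3) - sqrt(186) + 16*sqrt(2) + 13*sqrt(31))/326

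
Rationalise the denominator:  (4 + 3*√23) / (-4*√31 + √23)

Multiply numerator and denominator by √23 + 4*√31.
Denominator becomes -473; numerator becomes 4*√23 + 69 + 16*√31 + 12*√713.

(-12*√713 - 16*√31 - 69 - 4*√23)/473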